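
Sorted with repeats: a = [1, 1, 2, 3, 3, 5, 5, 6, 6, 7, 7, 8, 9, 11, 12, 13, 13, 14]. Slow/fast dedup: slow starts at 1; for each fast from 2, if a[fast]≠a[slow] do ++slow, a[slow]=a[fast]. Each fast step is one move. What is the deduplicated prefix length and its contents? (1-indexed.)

length 12; prefix = [1, 2, 3, 5, 6, 7, 8, 9, 11, 12, 13, 14]

slow=1 fast=2: a[fast]=1=a[slow] dup, fast++
slow=1 fast=3: a[fast]=2≠a[slow]=1 write a[2]=2, slow++,fast++
slow=2 fast=4: a[fast]=3≠a[slow]=2 write a[3]=3, slow++,fast++
slow=3 fast=5: a[fast]=3=a[slow] dup, fast++
slow=3 fast=6: a[fast]=5≠a[slow]=3 write a[4]=5, slow++,fast++
slow=4 fast=7: a[fast]=5=a[slow] dup, fast++
slow=4 fast=8: a[fast]=6≠a[slow]=5 write a[5]=6, slow++,fast++
slow=5 fast=9: a[fast]=6=a[slow] dup, fast++
slow=5 fast=10: a[fast]=7≠a[slow]=6 write a[6]=7, slow++,fast++
slow=6 fast=11: a[fast]=7=a[slow] dup, fast++
slow=6 fast=12: a[fast]=8≠a[slow]=7 write a[7]=8, slow++,fast++
slow=7 fast=13: a[fast]=9≠a[slow]=8 write a[8]=9, slow++,fast++
slow=8 fast=14: a[fast]=11≠a[slow]=9 write a[9]=11, slow++,fast++
slow=9 fast=15: a[fast]=12≠a[slow]=11 write a[10]=12, slow++,fast++
slow=10 fast=16: a[fast]=13≠a[slow]=12 write a[11]=13, slow++,fast++
slow=11 fast=17: a[fast]=13=a[slow] dup, fast++
slow=11 fast=18: a[fast]=14≠a[slow]=13 write a[12]=14, slow++,fast++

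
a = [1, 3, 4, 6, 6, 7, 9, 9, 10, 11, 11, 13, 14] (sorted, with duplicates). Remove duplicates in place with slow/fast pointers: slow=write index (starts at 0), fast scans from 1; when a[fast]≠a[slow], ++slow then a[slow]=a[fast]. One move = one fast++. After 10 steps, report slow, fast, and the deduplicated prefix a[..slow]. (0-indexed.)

slow=7, fast=11, prefix=[1, 3, 4, 6, 7, 9, 10, 11]

(s=0,f=1) a[fast]=3≠a[slow]=1 write a[1]=3 → slow++,fast++
(s=1,f=2) a[fast]=4≠a[slow]=3 write a[2]=4 → slow++,fast++
(s=2,f=3) a[fast]=6≠a[slow]=4 write a[3]=6 → slow++,fast++
(s=3,f=4) a[fast]=6=a[slow] dup → fast++
(s=3,f=5) a[fast]=7≠a[slow]=6 write a[4]=7 → slow++,fast++
(s=4,f=6) a[fast]=9≠a[slow]=7 write a[5]=9 → slow++,fast++
(s=5,f=7) a[fast]=9=a[slow] dup → fast++
(s=5,f=8) a[fast]=10≠a[slow]=9 write a[6]=10 → slow++,fast++
(s=6,f=9) a[fast]=11≠a[slow]=10 write a[7]=11 → slow++,fast++
(s=7,f=10) a[fast]=11=a[slow] dup → fast++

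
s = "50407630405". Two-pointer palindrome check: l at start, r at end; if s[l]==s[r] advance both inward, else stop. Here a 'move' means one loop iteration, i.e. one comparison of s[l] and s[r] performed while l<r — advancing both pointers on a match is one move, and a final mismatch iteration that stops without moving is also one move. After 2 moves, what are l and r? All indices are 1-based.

l=3, r=9

[1,11] '5'=='5' → l++,r--
[2,10] '0'=='0' → l++,r--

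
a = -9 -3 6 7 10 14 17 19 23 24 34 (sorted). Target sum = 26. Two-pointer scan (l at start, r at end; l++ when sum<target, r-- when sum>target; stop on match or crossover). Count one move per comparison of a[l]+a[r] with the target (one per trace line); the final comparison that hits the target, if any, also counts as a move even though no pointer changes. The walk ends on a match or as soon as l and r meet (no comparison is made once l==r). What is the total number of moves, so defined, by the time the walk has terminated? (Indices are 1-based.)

l=1 r=11: -9+34=25 <26, l++
l=2 r=11: -3+34=31 >26, r--
l=2 r=10: -3+24=21 <26, l++
l=3 r=10: 6+24=30 >26, r--
l=3 r=9: 6+23=29 >26, r--
l=3 r=8: 6+19=25 <26, l++
l=4 r=8: 7+19=26, found

7 moves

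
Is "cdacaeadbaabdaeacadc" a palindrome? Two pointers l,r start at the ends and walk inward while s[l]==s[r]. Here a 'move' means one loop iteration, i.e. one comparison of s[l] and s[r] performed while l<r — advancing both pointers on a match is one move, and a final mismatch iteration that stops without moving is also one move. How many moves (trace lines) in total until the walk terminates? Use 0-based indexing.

l=0 r=19: 'c'=='c', l++,r--
l=1 r=18: 'd'=='d', l++,r--
l=2 r=17: 'a'=='a', l++,r--
l=3 r=16: 'c'=='c', l++,r--
l=4 r=15: 'a'=='a', l++,r--
l=5 r=14: 'e'=='e', l++,r--
l=6 r=13: 'a'=='a', l++,r--
l=7 r=12: 'd'=='d', l++,r--
l=8 r=11: 'b'=='b', l++,r--
l=9 r=10: 'a'=='a', l++,r--

10 moves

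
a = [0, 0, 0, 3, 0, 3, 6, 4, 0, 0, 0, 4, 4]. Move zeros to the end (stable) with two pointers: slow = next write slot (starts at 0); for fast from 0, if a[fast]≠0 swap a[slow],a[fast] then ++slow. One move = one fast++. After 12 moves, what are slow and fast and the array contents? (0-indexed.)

(s=0,f=0) a[fast]=0 → fast++
(s=0,f=1) a[fast]=0 → fast++
(s=0,f=2) a[fast]=0 → fast++
(s=0,f=3) a[fast]=3≠0 swap→a[0]=3 → slow++,fast++
(s=1,f=4) a[fast]=0 → fast++
(s=1,f=5) a[fast]=3≠0 swap→a[1]=3 → slow++,fast++
(s=2,f=6) a[fast]=6≠0 swap→a[2]=6 → slow++,fast++
(s=3,f=7) a[fast]=4≠0 swap→a[3]=4 → slow++,fast++
(s=4,f=8) a[fast]=0 → fast++
(s=4,f=9) a[fast]=0 → fast++
(s=4,f=10) a[fast]=0 → fast++
(s=4,f=11) a[fast]=4≠0 swap→a[4]=4 → slow++,fast++

slow=5, fast=12, a=[3, 3, 6, 4, 4, 0, 0, 0, 0, 0, 0, 0, 4]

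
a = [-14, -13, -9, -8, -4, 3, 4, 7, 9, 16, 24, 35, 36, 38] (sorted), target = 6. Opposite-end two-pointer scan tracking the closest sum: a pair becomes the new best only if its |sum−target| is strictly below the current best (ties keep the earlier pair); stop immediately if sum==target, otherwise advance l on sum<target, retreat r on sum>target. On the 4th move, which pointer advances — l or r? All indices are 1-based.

l=1 r=14: -14+38=24 d=18 *, r--
l=1 r=13: -14+36=22 d=16 *, r--
l=1 r=12: -14+35=21 d=15 *, r--
l=1 r=11: -14+24=10 d=4 *, r--

r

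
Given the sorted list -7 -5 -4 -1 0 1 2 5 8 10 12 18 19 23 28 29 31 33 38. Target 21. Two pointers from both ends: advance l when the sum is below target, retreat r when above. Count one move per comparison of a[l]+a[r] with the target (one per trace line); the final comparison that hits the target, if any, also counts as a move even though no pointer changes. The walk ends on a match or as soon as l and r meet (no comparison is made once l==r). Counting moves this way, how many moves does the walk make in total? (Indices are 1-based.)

5 moves

l=1 r=19: -7+38=31 >21, r--
l=1 r=18: -7+33=26 >21, r--
l=1 r=17: -7+31=24 >21, r--
l=1 r=16: -7+29=22 >21, r--
l=1 r=15: -7+28=21, found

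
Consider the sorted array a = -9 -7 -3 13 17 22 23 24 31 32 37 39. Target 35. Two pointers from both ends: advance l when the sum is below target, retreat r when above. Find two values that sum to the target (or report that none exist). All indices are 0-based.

(13, 22)

l=0 r=11: -9+39=30 <35, l++
l=1 r=11: -7+39=32 <35, l++
l=2 r=11: -3+39=36 >35, r--
l=2 r=10: -3+37=34 <35, l++
l=3 r=10: 13+37=50 >35, r--
l=3 r=9: 13+32=45 >35, r--
l=3 r=8: 13+31=44 >35, r--
l=3 r=7: 13+24=37 >35, r--
l=3 r=6: 13+23=36 >35, r--
l=3 r=5: 13+22=35, found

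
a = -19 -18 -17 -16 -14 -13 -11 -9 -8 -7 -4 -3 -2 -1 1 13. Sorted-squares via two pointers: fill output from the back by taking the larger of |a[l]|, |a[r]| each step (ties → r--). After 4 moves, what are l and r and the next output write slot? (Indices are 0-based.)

l=4, r=15, next write slot=11

[0,15] |-19|>|13| out[15]=361 → l++
[1,15] |-18|>|13| out[14]=324 → l++
[2,15] |-17|>|13| out[13]=289 → l++
[3,15] |-16|>|13| out[12]=256 → l++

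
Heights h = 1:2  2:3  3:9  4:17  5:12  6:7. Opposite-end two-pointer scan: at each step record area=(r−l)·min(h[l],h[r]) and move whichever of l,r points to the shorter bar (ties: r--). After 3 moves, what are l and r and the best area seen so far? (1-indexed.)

[1,6] min(2,7)*5=10 best=10 * → l++
[2,6] min(3,7)*4=12 best=12 * → l++
[3,6] min(9,7)*3=21 best=21 * → r--

l=3, r=5, best area=21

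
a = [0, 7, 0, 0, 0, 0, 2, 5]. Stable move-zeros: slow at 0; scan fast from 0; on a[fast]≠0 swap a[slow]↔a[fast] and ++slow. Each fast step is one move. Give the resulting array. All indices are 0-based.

[7, 2, 5, 0, 0, 0, 0, 0]

(s=0,f=0) a[fast]=0 → fast++
(s=0,f=1) a[fast]=7≠0 swap→a[0]=7 → slow++,fast++
(s=1,f=2) a[fast]=0 → fast++
(s=1,f=3) a[fast]=0 → fast++
(s=1,f=4) a[fast]=0 → fast++
(s=1,f=5) a[fast]=0 → fast++
(s=1,f=6) a[fast]=2≠0 swap→a[1]=2 → slow++,fast++
(s=2,f=7) a[fast]=5≠0 swap→a[2]=5 → slow++,fast++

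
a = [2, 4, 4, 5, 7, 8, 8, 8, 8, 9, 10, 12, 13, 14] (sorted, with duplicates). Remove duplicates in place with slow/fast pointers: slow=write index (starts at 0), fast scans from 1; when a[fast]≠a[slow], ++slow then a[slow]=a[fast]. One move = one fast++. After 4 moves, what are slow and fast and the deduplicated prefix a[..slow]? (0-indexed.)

slow=3, fast=5, prefix=[2, 4, 5, 7]

slow=0 fast=1: a[fast]=4≠a[slow]=2 write a[1]=4, slow++,fast++
slow=1 fast=2: a[fast]=4=a[slow] dup, fast++
slow=1 fast=3: a[fast]=5≠a[slow]=4 write a[2]=5, slow++,fast++
slow=2 fast=4: a[fast]=7≠a[slow]=5 write a[3]=7, slow++,fast++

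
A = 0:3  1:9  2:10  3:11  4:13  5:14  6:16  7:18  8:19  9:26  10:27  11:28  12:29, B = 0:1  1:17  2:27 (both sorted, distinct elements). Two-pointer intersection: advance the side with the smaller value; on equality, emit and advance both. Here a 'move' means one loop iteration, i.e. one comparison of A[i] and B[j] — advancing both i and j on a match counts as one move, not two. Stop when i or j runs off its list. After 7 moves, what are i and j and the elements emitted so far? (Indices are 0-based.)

[i=0,j=0] 3>1 → j++
[i=0,j=1] 3<17 → i++
[i=1,j=1] 9<17 → i++
[i=2,j=1] 10<17 → i++
[i=3,j=1] 11<17 → i++
[i=4,j=1] 13<17 → i++
[i=5,j=1] 14<17 → i++

i=6, j=1, emitted=[]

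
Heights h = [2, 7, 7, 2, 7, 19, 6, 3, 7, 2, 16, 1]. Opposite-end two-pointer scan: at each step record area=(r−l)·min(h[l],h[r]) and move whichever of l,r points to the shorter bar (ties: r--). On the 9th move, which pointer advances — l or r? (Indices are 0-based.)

[0,11] min(2,1)*11=11 best=11 * → r--
[0,10] min(2,16)*10=20 best=20 * → l++
[1,10] min(7,16)*9=63 best=63 * → l++
[2,10] min(7,16)*8=56 best=63 → l++
[3,10] min(2,16)*7=14 best=63 → l++
[4,10] min(7,16)*6=42 best=63 → l++
[5,10] min(19,16)*5=80 best=80 * → r--
[5,9] min(19,2)*4=8 best=80 → r--
[5,8] min(19,7)*3=21 best=80 → r--

r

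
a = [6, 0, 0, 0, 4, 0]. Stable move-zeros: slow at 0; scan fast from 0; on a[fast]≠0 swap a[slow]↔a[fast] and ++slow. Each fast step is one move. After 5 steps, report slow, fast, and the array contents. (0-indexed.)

slow=2, fast=5, a=[6, 4, 0, 0, 0, 0]

slow=0 fast=0: a[fast]=6≠0 swap→a[0]=6, slow++,fast++
slow=1 fast=1: a[fast]=0, fast++
slow=1 fast=2: a[fast]=0, fast++
slow=1 fast=3: a[fast]=0, fast++
slow=1 fast=4: a[fast]=4≠0 swap→a[1]=4, slow++,fast++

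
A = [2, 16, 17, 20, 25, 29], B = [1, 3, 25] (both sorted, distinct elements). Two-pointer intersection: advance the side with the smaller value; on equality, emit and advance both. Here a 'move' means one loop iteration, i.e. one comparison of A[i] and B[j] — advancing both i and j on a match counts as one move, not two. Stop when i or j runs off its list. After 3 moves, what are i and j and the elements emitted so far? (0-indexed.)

[i=0,j=0] 2>1 → j++
[i=0,j=1] 2<3 → i++
[i=1,j=1] 16>3 → j++

i=1, j=2, emitted=[]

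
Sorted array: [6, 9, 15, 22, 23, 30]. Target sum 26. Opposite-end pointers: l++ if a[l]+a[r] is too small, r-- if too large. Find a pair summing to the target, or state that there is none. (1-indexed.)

l=1 r=6: 6+30=36 >26, r--
l=1 r=5: 6+23=29 >26, r--
l=1 r=4: 6+22=28 >26, r--
l=1 r=3: 6+15=21 <26, l++
l=2 r=3: 9+15=24 <26, l++

no pair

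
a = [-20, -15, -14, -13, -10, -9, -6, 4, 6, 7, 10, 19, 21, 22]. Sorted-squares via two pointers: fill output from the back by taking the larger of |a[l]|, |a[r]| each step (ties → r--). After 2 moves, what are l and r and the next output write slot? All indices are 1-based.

l=1, r=12, next write slot=12

l=1 r=14: |-20|<=|22| out[14]=484, r--
l=1 r=13: |-20|<=|21| out[13]=441, r--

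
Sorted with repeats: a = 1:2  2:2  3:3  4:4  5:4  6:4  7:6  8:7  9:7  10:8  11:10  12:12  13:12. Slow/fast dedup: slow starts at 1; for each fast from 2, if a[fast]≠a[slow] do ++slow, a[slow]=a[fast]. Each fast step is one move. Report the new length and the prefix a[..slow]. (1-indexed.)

length 8; prefix = [2, 3, 4, 6, 7, 8, 10, 12]

slow=1 fast=2: a[fast]=2=a[slow] dup, fast++
slow=1 fast=3: a[fast]=3≠a[slow]=2 write a[2]=3, slow++,fast++
slow=2 fast=4: a[fast]=4≠a[slow]=3 write a[3]=4, slow++,fast++
slow=3 fast=5: a[fast]=4=a[slow] dup, fast++
slow=3 fast=6: a[fast]=4=a[slow] dup, fast++
slow=3 fast=7: a[fast]=6≠a[slow]=4 write a[4]=6, slow++,fast++
slow=4 fast=8: a[fast]=7≠a[slow]=6 write a[5]=7, slow++,fast++
slow=5 fast=9: a[fast]=7=a[slow] dup, fast++
slow=5 fast=10: a[fast]=8≠a[slow]=7 write a[6]=8, slow++,fast++
slow=6 fast=11: a[fast]=10≠a[slow]=8 write a[7]=10, slow++,fast++
slow=7 fast=12: a[fast]=12≠a[slow]=10 write a[8]=12, slow++,fast++
slow=8 fast=13: a[fast]=12=a[slow] dup, fast++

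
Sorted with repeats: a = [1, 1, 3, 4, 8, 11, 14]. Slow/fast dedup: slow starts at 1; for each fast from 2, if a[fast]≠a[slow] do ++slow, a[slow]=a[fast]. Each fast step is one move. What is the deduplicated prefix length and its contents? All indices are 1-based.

length 6; prefix = [1, 3, 4, 8, 11, 14]

(s=1,f=2) a[fast]=1=a[slow] dup → fast++
(s=1,f=3) a[fast]=3≠a[slow]=1 write a[2]=3 → slow++,fast++
(s=2,f=4) a[fast]=4≠a[slow]=3 write a[3]=4 → slow++,fast++
(s=3,f=5) a[fast]=8≠a[slow]=4 write a[4]=8 → slow++,fast++
(s=4,f=6) a[fast]=11≠a[slow]=8 write a[5]=11 → slow++,fast++
(s=5,f=7) a[fast]=14≠a[slow]=11 write a[6]=14 → slow++,fast++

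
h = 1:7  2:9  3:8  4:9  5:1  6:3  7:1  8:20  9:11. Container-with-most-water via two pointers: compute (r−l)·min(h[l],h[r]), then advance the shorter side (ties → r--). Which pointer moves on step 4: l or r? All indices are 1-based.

l=1 r=9: min(7,11)*8=56 best=56 *, l++
l=2 r=9: min(9,11)*7=63 best=63 *, l++
l=3 r=9: min(8,11)*6=48 best=63, l++
l=4 r=9: min(9,11)*5=45 best=63, l++

l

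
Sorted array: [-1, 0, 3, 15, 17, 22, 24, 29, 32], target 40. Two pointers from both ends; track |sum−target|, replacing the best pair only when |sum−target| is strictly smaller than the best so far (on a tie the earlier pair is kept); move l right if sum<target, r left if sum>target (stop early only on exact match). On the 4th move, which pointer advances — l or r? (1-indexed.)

l=1 r=9: -1+32=31 d=9 *, l++
l=2 r=9: 0+32=32 d=8 *, l++
l=3 r=9: 3+32=35 d=5 *, l++
l=4 r=9: 15+32=47 d=7, r--

r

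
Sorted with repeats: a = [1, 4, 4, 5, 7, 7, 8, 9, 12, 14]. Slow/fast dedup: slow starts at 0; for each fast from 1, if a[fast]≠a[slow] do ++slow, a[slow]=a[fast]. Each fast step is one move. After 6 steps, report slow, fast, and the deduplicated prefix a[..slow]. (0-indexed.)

(s=0,f=1) a[fast]=4≠a[slow]=1 write a[1]=4 → slow++,fast++
(s=1,f=2) a[fast]=4=a[slow] dup → fast++
(s=1,f=3) a[fast]=5≠a[slow]=4 write a[2]=5 → slow++,fast++
(s=2,f=4) a[fast]=7≠a[slow]=5 write a[3]=7 → slow++,fast++
(s=3,f=5) a[fast]=7=a[slow] dup → fast++
(s=3,f=6) a[fast]=8≠a[slow]=7 write a[4]=8 → slow++,fast++

slow=4, fast=7, prefix=[1, 4, 5, 7, 8]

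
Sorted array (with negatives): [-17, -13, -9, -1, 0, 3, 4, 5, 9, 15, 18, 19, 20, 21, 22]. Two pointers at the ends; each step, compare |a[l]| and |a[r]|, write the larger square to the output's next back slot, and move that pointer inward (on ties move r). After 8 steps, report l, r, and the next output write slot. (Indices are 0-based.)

l=2, r=8, next write slot=6

[0,14] |-17|<=|22| out[14]=484 → r--
[0,13] |-17|<=|21| out[13]=441 → r--
[0,12] |-17|<=|20| out[12]=400 → r--
[0,11] |-17|<=|19| out[11]=361 → r--
[0,10] |-17|<=|18| out[10]=324 → r--
[0,9] |-17|>|15| out[9]=289 → l++
[1,9] |-13|<=|15| out[8]=225 → r--
[1,8] |-13|>|9| out[7]=169 → l++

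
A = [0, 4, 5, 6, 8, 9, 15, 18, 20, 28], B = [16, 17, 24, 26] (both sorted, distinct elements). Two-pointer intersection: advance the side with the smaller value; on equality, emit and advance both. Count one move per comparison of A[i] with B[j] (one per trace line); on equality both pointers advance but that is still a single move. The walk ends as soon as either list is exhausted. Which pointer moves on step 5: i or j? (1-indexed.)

i

i=1 j=1: 0<16, i++
i=2 j=1: 4<16, i++
i=3 j=1: 5<16, i++
i=4 j=1: 6<16, i++
i=5 j=1: 8<16, i++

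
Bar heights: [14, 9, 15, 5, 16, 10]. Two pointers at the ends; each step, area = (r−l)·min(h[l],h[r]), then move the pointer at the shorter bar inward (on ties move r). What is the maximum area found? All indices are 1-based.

[1,6] min(14,10)*5=50 best=50 * → r--
[1,5] min(14,16)*4=56 best=56 * → l++
[2,5] min(9,16)*3=27 best=56 → l++
[3,5] min(15,16)*2=30 best=56 → l++
[4,5] min(5,16)*1=5 best=56 → l++

max area = 56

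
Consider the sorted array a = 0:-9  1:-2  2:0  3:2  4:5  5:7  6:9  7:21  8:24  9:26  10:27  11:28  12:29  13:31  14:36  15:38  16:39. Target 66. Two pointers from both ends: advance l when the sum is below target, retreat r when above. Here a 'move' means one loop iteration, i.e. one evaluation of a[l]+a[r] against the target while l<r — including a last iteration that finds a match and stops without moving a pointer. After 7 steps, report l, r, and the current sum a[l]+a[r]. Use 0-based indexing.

l=0 r=16: -9+39=30 <66, l++
l=1 r=16: -2+39=37 <66, l++
l=2 r=16: 0+39=39 <66, l++
l=3 r=16: 2+39=41 <66, l++
l=4 r=16: 5+39=44 <66, l++
l=5 r=16: 7+39=46 <66, l++
l=6 r=16: 9+39=48 <66, l++

l=7, r=16, sum=60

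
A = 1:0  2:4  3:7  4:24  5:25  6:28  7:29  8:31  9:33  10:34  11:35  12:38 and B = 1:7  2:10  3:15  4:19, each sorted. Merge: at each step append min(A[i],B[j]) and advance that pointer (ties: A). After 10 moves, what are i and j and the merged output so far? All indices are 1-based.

i=1 j=1: A[i]=0<=B[j]=7 take 0, i++
i=2 j=1: A[i]=4<=B[j]=7 take 4, i++
i=3 j=1: A[i]=7<=B[j]=7 take 7, i++
i=4 j=1: A[i]=24>B[j]=7 take 7, j++
i=4 j=2: A[i]=24>B[j]=10 take 10, j++
i=4 j=3: A[i]=24>B[j]=15 take 15, j++
i=4 j=4: A[i]=24>B[j]=19 take 19, j++
i=4 j=5: B done, take A[i]=24, i++
i=5 j=5: B done, take A[i]=25, i++
i=6 j=5: B done, take A[i]=28, i++

i=7, j=5, merged so far=[0, 4, 7, 7, 10, 15, 19, 24, 25, 28]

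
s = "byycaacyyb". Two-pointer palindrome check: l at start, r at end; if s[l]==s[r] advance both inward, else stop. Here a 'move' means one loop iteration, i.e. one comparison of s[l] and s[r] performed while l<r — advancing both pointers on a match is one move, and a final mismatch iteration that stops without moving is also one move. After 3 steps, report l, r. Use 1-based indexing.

l=4, r=7

[1,10] 'b'=='b' → l++,r--
[2,9] 'y'=='y' → l++,r--
[3,8] 'y'=='y' → l++,r--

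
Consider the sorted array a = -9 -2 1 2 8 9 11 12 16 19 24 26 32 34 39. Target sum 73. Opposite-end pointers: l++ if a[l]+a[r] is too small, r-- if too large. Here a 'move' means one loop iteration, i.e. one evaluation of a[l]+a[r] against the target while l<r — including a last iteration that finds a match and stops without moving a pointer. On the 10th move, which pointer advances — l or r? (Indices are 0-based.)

[0,14] -9+39=30 <73 → l++
[1,14] -2+39=37 <73 → l++
[2,14] 1+39=40 <73 → l++
[3,14] 2+39=41 <73 → l++
[4,14] 8+39=47 <73 → l++
[5,14] 9+39=48 <73 → l++
[6,14] 11+39=50 <73 → l++
[7,14] 12+39=51 <73 → l++
[8,14] 16+39=55 <73 → l++
[9,14] 19+39=58 <73 → l++

l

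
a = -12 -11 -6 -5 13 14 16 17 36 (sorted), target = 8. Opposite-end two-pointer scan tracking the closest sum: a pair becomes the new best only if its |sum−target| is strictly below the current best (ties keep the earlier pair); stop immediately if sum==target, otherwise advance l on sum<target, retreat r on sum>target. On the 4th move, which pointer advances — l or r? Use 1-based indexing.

l=1 r=9: -12+36=24 d=16 *, r--
l=1 r=8: -12+17=5 d=3 *, l++
l=2 r=8: -11+17=6 d=2 *, l++
l=3 r=8: -6+17=11 d=3, r--

r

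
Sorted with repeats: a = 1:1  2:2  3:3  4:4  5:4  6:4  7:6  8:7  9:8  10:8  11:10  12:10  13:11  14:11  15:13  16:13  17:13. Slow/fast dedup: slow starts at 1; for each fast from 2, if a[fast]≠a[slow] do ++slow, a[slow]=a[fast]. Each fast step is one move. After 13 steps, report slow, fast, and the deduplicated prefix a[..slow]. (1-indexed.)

(s=1,f=2) a[fast]=2≠a[slow]=1 write a[2]=2 → slow++,fast++
(s=2,f=3) a[fast]=3≠a[slow]=2 write a[3]=3 → slow++,fast++
(s=3,f=4) a[fast]=4≠a[slow]=3 write a[4]=4 → slow++,fast++
(s=4,f=5) a[fast]=4=a[slow] dup → fast++
(s=4,f=6) a[fast]=4=a[slow] dup → fast++
(s=4,f=7) a[fast]=6≠a[slow]=4 write a[5]=6 → slow++,fast++
(s=5,f=8) a[fast]=7≠a[slow]=6 write a[6]=7 → slow++,fast++
(s=6,f=9) a[fast]=8≠a[slow]=7 write a[7]=8 → slow++,fast++
(s=7,f=10) a[fast]=8=a[slow] dup → fast++
(s=7,f=11) a[fast]=10≠a[slow]=8 write a[8]=10 → slow++,fast++
(s=8,f=12) a[fast]=10=a[slow] dup → fast++
(s=8,f=13) a[fast]=11≠a[slow]=10 write a[9]=11 → slow++,fast++
(s=9,f=14) a[fast]=11=a[slow] dup → fast++

slow=9, fast=15, prefix=[1, 2, 3, 4, 6, 7, 8, 10, 11]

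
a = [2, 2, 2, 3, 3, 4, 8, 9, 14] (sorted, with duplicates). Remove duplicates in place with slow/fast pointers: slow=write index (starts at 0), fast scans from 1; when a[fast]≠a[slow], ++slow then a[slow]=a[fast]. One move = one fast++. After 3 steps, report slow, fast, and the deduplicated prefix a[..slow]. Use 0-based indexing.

slow=1, fast=4, prefix=[2, 3]

(s=0,f=1) a[fast]=2=a[slow] dup → fast++
(s=0,f=2) a[fast]=2=a[slow] dup → fast++
(s=0,f=3) a[fast]=3≠a[slow]=2 write a[1]=3 → slow++,fast++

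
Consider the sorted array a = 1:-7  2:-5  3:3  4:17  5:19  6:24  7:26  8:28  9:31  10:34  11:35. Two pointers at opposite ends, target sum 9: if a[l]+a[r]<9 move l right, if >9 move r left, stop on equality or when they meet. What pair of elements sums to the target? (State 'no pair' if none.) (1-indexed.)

l=1 r=11: -7+35=28 >9, r--
l=1 r=10: -7+34=27 >9, r--
l=1 r=9: -7+31=24 >9, r--
l=1 r=8: -7+28=21 >9, r--
l=1 r=7: -7+26=19 >9, r--
l=1 r=6: -7+24=17 >9, r--
l=1 r=5: -7+19=12 >9, r--
l=1 r=4: -7+17=10 >9, r--
l=1 r=3: -7+3=-4 <9, l++
l=2 r=3: -5+3=-2 <9, l++

no pair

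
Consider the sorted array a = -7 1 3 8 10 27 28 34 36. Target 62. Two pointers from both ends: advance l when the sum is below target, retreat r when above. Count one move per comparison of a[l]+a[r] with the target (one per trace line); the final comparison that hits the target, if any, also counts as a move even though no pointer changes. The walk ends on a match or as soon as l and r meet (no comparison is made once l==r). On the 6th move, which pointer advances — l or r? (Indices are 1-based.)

r

l=1 r=9: -7+36=29 <62, l++
l=2 r=9: 1+36=37 <62, l++
l=3 r=9: 3+36=39 <62, l++
l=4 r=9: 8+36=44 <62, l++
l=5 r=9: 10+36=46 <62, l++
l=6 r=9: 27+36=63 >62, r--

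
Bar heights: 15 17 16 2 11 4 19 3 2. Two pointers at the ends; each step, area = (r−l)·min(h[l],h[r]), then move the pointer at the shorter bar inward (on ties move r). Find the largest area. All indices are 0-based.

l=0 r=8: min(15,2)*8=16 best=16 *, r--
l=0 r=7: min(15,3)*7=21 best=21 *, r--
l=0 r=6: min(15,19)*6=90 best=90 *, l++
l=1 r=6: min(17,19)*5=85 best=90, l++
l=2 r=6: min(16,19)*4=64 best=90, l++
l=3 r=6: min(2,19)*3=6 best=90, l++
l=4 r=6: min(11,19)*2=22 best=90, l++
l=5 r=6: min(4,19)*1=4 best=90, l++

max area = 90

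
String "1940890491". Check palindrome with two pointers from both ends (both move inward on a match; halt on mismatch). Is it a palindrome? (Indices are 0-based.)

not a palindrome (mismatch at 4,5)

[0,9] '1'=='1' → l++,r--
[1,8] '9'=='9' → l++,r--
[2,7] '4'=='4' → l++,r--
[3,6] '0'=='0' → l++,r--
[4,5] '8'!='9' → stop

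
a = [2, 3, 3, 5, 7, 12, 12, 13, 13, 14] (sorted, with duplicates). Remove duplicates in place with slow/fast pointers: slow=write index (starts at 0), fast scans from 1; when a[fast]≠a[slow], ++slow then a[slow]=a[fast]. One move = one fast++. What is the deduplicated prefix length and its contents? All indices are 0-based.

length 7; prefix = [2, 3, 5, 7, 12, 13, 14]

(s=0,f=1) a[fast]=3≠a[slow]=2 write a[1]=3 → slow++,fast++
(s=1,f=2) a[fast]=3=a[slow] dup → fast++
(s=1,f=3) a[fast]=5≠a[slow]=3 write a[2]=5 → slow++,fast++
(s=2,f=4) a[fast]=7≠a[slow]=5 write a[3]=7 → slow++,fast++
(s=3,f=5) a[fast]=12≠a[slow]=7 write a[4]=12 → slow++,fast++
(s=4,f=6) a[fast]=12=a[slow] dup → fast++
(s=4,f=7) a[fast]=13≠a[slow]=12 write a[5]=13 → slow++,fast++
(s=5,f=8) a[fast]=13=a[slow] dup → fast++
(s=5,f=9) a[fast]=14≠a[slow]=13 write a[6]=14 → slow++,fast++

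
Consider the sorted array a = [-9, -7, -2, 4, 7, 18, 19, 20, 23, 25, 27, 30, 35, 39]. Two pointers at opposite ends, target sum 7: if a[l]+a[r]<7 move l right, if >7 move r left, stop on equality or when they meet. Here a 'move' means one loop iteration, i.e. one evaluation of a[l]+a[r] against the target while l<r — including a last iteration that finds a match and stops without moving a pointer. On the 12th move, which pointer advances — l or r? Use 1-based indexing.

l

l=1 r=14: -9+39=30 >7, r--
l=1 r=13: -9+35=26 >7, r--
l=1 r=12: -9+30=21 >7, r--
l=1 r=11: -9+27=18 >7, r--
l=1 r=10: -9+25=16 >7, r--
l=1 r=9: -9+23=14 >7, r--
l=1 r=8: -9+20=11 >7, r--
l=1 r=7: -9+19=10 >7, r--
l=1 r=6: -9+18=9 >7, r--
l=1 r=5: -9+7=-2 <7, l++
l=2 r=5: -7+7=0 <7, l++
l=3 r=5: -2+7=5 <7, l++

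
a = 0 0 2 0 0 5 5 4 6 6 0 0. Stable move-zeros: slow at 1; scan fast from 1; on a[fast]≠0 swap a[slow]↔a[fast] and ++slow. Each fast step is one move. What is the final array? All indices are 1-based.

(s=1,f=1) a[fast]=0 → fast++
(s=1,f=2) a[fast]=0 → fast++
(s=1,f=3) a[fast]=2≠0 swap→a[1]=2 → slow++,fast++
(s=2,f=4) a[fast]=0 → fast++
(s=2,f=5) a[fast]=0 → fast++
(s=2,f=6) a[fast]=5≠0 swap→a[2]=5 → slow++,fast++
(s=3,f=7) a[fast]=5≠0 swap→a[3]=5 → slow++,fast++
(s=4,f=8) a[fast]=4≠0 swap→a[4]=4 → slow++,fast++
(s=5,f=9) a[fast]=6≠0 swap→a[5]=6 → slow++,fast++
(s=6,f=10) a[fast]=6≠0 swap→a[6]=6 → slow++,fast++
(s=7,f=11) a[fast]=0 → fast++
(s=7,f=12) a[fast]=0 → fast++

[2, 5, 5, 4, 6, 6, 0, 0, 0, 0, 0, 0]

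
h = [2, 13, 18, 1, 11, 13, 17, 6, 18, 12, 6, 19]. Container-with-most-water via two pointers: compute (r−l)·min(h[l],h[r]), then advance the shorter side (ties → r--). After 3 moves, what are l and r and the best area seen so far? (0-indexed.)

l=3, r=11, best area=162

[0,11] min(2,19)*11=22 best=22 * → l++
[1,11] min(13,19)*10=130 best=130 * → l++
[2,11] min(18,19)*9=162 best=162 * → l++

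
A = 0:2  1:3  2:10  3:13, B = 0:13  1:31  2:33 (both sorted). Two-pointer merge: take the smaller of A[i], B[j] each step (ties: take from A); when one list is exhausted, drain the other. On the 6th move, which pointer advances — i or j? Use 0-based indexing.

j

[i=0,j=0] A[i]=2<=B[j]=13 take 2 → i++
[i=1,j=0] A[i]=3<=B[j]=13 take 3 → i++
[i=2,j=0] A[i]=10<=B[j]=13 take 10 → i++
[i=3,j=0] A[i]=13<=B[j]=13 take 13 → i++
[i=4,j=0] A done, take B[j]=13 → j++
[i=4,j=1] A done, take B[j]=31 → j++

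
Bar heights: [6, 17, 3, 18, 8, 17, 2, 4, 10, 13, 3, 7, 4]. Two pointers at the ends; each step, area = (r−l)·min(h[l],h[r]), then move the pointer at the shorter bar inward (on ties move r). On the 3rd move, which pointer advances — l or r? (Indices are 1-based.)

r

[1,13] min(6,4)*12=48 best=48 * → r--
[1,12] min(6,7)*11=66 best=66 * → l++
[2,12] min(17,7)*10=70 best=70 * → r--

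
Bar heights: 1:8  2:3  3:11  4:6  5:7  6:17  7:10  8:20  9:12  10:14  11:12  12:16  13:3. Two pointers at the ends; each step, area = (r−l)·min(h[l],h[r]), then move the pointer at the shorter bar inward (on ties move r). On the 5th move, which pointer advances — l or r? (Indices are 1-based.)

l

[1,13] min(8,3)*12=36 best=36 * → r--
[1,12] min(8,16)*11=88 best=88 * → l++
[2,12] min(3,16)*10=30 best=88 → l++
[3,12] min(11,16)*9=99 best=99 * → l++
[4,12] min(6,16)*8=48 best=99 → l++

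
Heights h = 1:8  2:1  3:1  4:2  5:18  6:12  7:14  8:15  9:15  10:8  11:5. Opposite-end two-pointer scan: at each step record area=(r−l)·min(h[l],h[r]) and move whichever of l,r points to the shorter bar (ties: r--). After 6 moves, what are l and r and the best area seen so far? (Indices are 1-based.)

l=5, r=9, best area=72

[1,11] min(8,5)*10=50 best=50 * → r--
[1,10] min(8,8)*9=72 best=72 * → r--
[1,9] min(8,15)*8=64 best=72 → l++
[2,9] min(1,15)*7=7 best=72 → l++
[3,9] min(1,15)*6=6 best=72 → l++
[4,9] min(2,15)*5=10 best=72 → l++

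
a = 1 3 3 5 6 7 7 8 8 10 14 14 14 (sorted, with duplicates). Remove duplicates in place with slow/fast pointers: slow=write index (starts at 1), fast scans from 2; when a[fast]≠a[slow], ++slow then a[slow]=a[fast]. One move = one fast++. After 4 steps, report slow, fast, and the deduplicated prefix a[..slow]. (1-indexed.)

slow=1 fast=2: a[fast]=3≠a[slow]=1 write a[2]=3, slow++,fast++
slow=2 fast=3: a[fast]=3=a[slow] dup, fast++
slow=2 fast=4: a[fast]=5≠a[slow]=3 write a[3]=5, slow++,fast++
slow=3 fast=5: a[fast]=6≠a[slow]=5 write a[4]=6, slow++,fast++

slow=4, fast=6, prefix=[1, 3, 5, 6]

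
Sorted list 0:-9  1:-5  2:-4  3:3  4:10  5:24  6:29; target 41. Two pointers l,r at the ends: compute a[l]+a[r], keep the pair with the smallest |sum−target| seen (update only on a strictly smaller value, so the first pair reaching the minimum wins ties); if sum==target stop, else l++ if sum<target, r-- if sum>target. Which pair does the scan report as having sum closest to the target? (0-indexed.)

pair (10, 29) with sum 39 (|Δ|=2)

l=0 r=6: -9+29=20 d=21 *, l++
l=1 r=6: -5+29=24 d=17 *, l++
l=2 r=6: -4+29=25 d=16 *, l++
l=3 r=6: 3+29=32 d=9 *, l++
l=4 r=6: 10+29=39 d=2 *, l++
l=5 r=6: 24+29=53 d=12, r--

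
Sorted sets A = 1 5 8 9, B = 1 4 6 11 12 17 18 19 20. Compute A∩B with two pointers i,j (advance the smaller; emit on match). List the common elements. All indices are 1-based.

[i=1,j=1] 1==1 emit → i++,j++
[i=2,j=2] 5>4 → j++
[i=2,j=3] 5<6 → i++
[i=3,j=3] 8>6 → j++
[i=3,j=4] 8<11 → i++
[i=4,j=4] 9<11 → i++

intersection = [1]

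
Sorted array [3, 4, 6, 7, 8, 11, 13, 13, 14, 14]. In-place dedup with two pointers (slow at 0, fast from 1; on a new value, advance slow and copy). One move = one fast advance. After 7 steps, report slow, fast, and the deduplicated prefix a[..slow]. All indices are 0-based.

slow=0 fast=1: a[fast]=4≠a[slow]=3 write a[1]=4, slow++,fast++
slow=1 fast=2: a[fast]=6≠a[slow]=4 write a[2]=6, slow++,fast++
slow=2 fast=3: a[fast]=7≠a[slow]=6 write a[3]=7, slow++,fast++
slow=3 fast=4: a[fast]=8≠a[slow]=7 write a[4]=8, slow++,fast++
slow=4 fast=5: a[fast]=11≠a[slow]=8 write a[5]=11, slow++,fast++
slow=5 fast=6: a[fast]=13≠a[slow]=11 write a[6]=13, slow++,fast++
slow=6 fast=7: a[fast]=13=a[slow] dup, fast++

slow=6, fast=8, prefix=[3, 4, 6, 7, 8, 11, 13]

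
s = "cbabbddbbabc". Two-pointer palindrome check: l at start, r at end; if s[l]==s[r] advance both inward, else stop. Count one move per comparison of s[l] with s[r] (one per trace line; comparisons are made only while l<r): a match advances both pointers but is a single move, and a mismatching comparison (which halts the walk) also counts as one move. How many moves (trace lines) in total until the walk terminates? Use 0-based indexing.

[0,11] 'c'=='c' → l++,r--
[1,10] 'b'=='b' → l++,r--
[2,9] 'a'=='a' → l++,r--
[3,8] 'b'=='b' → l++,r--
[4,7] 'b'=='b' → l++,r--
[5,6] 'd'=='d' → l++,r--

6 moves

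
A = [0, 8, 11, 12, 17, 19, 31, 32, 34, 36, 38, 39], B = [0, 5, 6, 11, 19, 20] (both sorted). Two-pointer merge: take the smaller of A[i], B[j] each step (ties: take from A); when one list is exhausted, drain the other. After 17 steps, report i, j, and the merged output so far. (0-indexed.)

i=11, j=6, merged so far=[0, 0, 5, 6, 8, 11, 11, 12, 17, 19, 19, 20, 31, 32, 34, 36, 38]

[i=0,j=0] A[i]=0<=B[j]=0 take 0 → i++
[i=1,j=0] A[i]=8>B[j]=0 take 0 → j++
[i=1,j=1] A[i]=8>B[j]=5 take 5 → j++
[i=1,j=2] A[i]=8>B[j]=6 take 6 → j++
[i=1,j=3] A[i]=8<=B[j]=11 take 8 → i++
[i=2,j=3] A[i]=11<=B[j]=11 take 11 → i++
[i=3,j=3] A[i]=12>B[j]=11 take 11 → j++
[i=3,j=4] A[i]=12<=B[j]=19 take 12 → i++
[i=4,j=4] A[i]=17<=B[j]=19 take 17 → i++
[i=5,j=4] A[i]=19<=B[j]=19 take 19 → i++
[i=6,j=4] A[i]=31>B[j]=19 take 19 → j++
[i=6,j=5] A[i]=31>B[j]=20 take 20 → j++
[i=6,j=6] B done, take A[i]=31 → i++
[i=7,j=6] B done, take A[i]=32 → i++
[i=8,j=6] B done, take A[i]=34 → i++
[i=9,j=6] B done, take A[i]=36 → i++
[i=10,j=6] B done, take A[i]=38 → i++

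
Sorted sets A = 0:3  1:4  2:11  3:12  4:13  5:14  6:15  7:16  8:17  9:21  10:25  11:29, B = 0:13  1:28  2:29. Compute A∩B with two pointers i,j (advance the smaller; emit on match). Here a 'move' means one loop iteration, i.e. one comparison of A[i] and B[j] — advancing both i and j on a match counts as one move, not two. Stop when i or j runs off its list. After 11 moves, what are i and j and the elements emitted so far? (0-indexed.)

i=0 j=0: 3<13, i++
i=1 j=0: 4<13, i++
i=2 j=0: 11<13, i++
i=3 j=0: 12<13, i++
i=4 j=0: 13==13 emit, i++,j++
i=5 j=1: 14<28, i++
i=6 j=1: 15<28, i++
i=7 j=1: 16<28, i++
i=8 j=1: 17<28, i++
i=9 j=1: 21<28, i++
i=10 j=1: 25<28, i++

i=11, j=1, emitted=[13]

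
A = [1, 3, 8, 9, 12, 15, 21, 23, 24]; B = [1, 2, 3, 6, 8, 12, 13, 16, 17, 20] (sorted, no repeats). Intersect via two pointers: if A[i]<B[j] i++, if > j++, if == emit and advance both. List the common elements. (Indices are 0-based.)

intersection = [1, 3, 8, 12]

i=0 j=0: 1==1 emit, i++,j++
i=1 j=1: 3>2, j++
i=1 j=2: 3==3 emit, i++,j++
i=2 j=3: 8>6, j++
i=2 j=4: 8==8 emit, i++,j++
i=3 j=5: 9<12, i++
i=4 j=5: 12==12 emit, i++,j++
i=5 j=6: 15>13, j++
i=5 j=7: 15<16, i++
i=6 j=7: 21>16, j++
i=6 j=8: 21>17, j++
i=6 j=9: 21>20, j++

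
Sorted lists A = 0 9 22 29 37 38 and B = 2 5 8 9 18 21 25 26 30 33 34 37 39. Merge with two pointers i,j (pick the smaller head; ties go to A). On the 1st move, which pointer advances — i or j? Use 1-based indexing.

i

[i=1,j=1] A[i]=0<=B[j]=2 take 0 → i++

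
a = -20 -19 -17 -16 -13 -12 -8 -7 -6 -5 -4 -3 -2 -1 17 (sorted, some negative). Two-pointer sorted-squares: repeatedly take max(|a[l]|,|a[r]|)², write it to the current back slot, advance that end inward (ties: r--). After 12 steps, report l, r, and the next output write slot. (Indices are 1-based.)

[1,15] |-20|>|17| out[15]=400 → l++
[2,15] |-19|>|17| out[14]=361 → l++
[3,15] |-17|<=|17| out[13]=289 → r--
[3,14] |-17|>|-1| out[12]=289 → l++
[4,14] |-16|>|-1| out[11]=256 → l++
[5,14] |-13|>|-1| out[10]=169 → l++
[6,14] |-12|>|-1| out[9]=144 → l++
[7,14] |-8|>|-1| out[8]=64 → l++
[8,14] |-7|>|-1| out[7]=49 → l++
[9,14] |-6|>|-1| out[6]=36 → l++
[10,14] |-5|>|-1| out[5]=25 → l++
[11,14] |-4|>|-1| out[4]=16 → l++

l=12, r=14, next write slot=3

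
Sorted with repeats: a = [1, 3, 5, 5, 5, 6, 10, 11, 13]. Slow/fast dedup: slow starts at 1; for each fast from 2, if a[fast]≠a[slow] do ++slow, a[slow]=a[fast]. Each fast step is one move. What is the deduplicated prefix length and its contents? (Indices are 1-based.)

length 7; prefix = [1, 3, 5, 6, 10, 11, 13]

(s=1,f=2) a[fast]=3≠a[slow]=1 write a[2]=3 → slow++,fast++
(s=2,f=3) a[fast]=5≠a[slow]=3 write a[3]=5 → slow++,fast++
(s=3,f=4) a[fast]=5=a[slow] dup → fast++
(s=3,f=5) a[fast]=5=a[slow] dup → fast++
(s=3,f=6) a[fast]=6≠a[slow]=5 write a[4]=6 → slow++,fast++
(s=4,f=7) a[fast]=10≠a[slow]=6 write a[5]=10 → slow++,fast++
(s=5,f=8) a[fast]=11≠a[slow]=10 write a[6]=11 → slow++,fast++
(s=6,f=9) a[fast]=13≠a[slow]=11 write a[7]=13 → slow++,fast++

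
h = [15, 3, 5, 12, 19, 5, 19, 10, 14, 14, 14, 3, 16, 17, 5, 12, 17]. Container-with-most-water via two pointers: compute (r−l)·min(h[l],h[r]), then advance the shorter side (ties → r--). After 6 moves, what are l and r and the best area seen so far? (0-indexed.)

l=4, r=14, best area=240

[0,16] min(15,17)*16=240 best=240 * → l++
[1,16] min(3,17)*15=45 best=240 → l++
[2,16] min(5,17)*14=70 best=240 → l++
[3,16] min(12,17)*13=156 best=240 → l++
[4,16] min(19,17)*12=204 best=240 → r--
[4,15] min(19,12)*11=132 best=240 → r--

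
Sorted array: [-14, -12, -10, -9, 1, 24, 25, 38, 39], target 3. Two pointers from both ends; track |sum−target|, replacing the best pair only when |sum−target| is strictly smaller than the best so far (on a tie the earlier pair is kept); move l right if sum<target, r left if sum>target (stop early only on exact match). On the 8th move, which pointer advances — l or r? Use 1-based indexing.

l

l=1 r=9: -14+39=25 d=22 *, r--
l=1 r=8: -14+38=24 d=21 *, r--
l=1 r=7: -14+25=11 d=8 *, r--
l=1 r=6: -14+24=10 d=7 *, r--
l=1 r=5: -14+1=-13 d=16, l++
l=2 r=5: -12+1=-11 d=14, l++
l=3 r=5: -10+1=-9 d=12, l++
l=4 r=5: -9+1=-8 d=11, l++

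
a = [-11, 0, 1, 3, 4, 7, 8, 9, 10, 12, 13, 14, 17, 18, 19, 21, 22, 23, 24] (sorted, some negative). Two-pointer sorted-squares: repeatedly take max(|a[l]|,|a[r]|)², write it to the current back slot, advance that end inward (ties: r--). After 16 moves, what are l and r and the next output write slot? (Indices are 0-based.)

l=0 r=18: |-11|<=|24| out[18]=576, r--
l=0 r=17: |-11|<=|23| out[17]=529, r--
l=0 r=16: |-11|<=|22| out[16]=484, r--
l=0 r=15: |-11|<=|21| out[15]=441, r--
l=0 r=14: |-11|<=|19| out[14]=361, r--
l=0 r=13: |-11|<=|18| out[13]=324, r--
l=0 r=12: |-11|<=|17| out[12]=289, r--
l=0 r=11: |-11|<=|14| out[11]=196, r--
l=0 r=10: |-11|<=|13| out[10]=169, r--
l=0 r=9: |-11|<=|12| out[9]=144, r--
l=0 r=8: |-11|>|10| out[8]=121, l++
l=1 r=8: |0|<=|10| out[7]=100, r--
l=1 r=7: |0|<=|9| out[6]=81, r--
l=1 r=6: |0|<=|8| out[5]=64, r--
l=1 r=5: |0|<=|7| out[4]=49, r--
l=1 r=4: |0|<=|4| out[3]=16, r--

l=1, r=3, next write slot=2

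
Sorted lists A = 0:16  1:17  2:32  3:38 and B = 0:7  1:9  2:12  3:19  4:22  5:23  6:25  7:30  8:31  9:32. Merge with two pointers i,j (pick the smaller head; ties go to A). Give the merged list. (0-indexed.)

i=0 j=0: A[i]=16>B[j]=7 take 7, j++
i=0 j=1: A[i]=16>B[j]=9 take 9, j++
i=0 j=2: A[i]=16>B[j]=12 take 12, j++
i=0 j=3: A[i]=16<=B[j]=19 take 16, i++
i=1 j=3: A[i]=17<=B[j]=19 take 17, i++
i=2 j=3: A[i]=32>B[j]=19 take 19, j++
i=2 j=4: A[i]=32>B[j]=22 take 22, j++
i=2 j=5: A[i]=32>B[j]=23 take 23, j++
i=2 j=6: A[i]=32>B[j]=25 take 25, j++
i=2 j=7: A[i]=32>B[j]=30 take 30, j++
i=2 j=8: A[i]=32>B[j]=31 take 31, j++
i=2 j=9: A[i]=32<=B[j]=32 take 32, i++
i=3 j=9: A[i]=38>B[j]=32 take 32, j++
i=3 j=10: B done, take A[i]=38, i++

[7, 9, 12, 16, 17, 19, 22, 23, 25, 30, 31, 32, 32, 38]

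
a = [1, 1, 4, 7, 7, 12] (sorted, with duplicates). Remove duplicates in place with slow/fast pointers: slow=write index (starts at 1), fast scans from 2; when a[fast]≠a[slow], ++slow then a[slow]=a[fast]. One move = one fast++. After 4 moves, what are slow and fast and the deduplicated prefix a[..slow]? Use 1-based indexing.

slow=3, fast=6, prefix=[1, 4, 7]

slow=1 fast=2: a[fast]=1=a[slow] dup, fast++
slow=1 fast=3: a[fast]=4≠a[slow]=1 write a[2]=4, slow++,fast++
slow=2 fast=4: a[fast]=7≠a[slow]=4 write a[3]=7, slow++,fast++
slow=3 fast=5: a[fast]=7=a[slow] dup, fast++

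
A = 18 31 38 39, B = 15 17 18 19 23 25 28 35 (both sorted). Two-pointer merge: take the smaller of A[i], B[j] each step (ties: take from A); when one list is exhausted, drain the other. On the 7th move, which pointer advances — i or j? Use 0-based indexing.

[i=0,j=0] A[i]=18>B[j]=15 take 15 → j++
[i=0,j=1] A[i]=18>B[j]=17 take 17 → j++
[i=0,j=2] A[i]=18<=B[j]=18 take 18 → i++
[i=1,j=2] A[i]=31>B[j]=18 take 18 → j++
[i=1,j=3] A[i]=31>B[j]=19 take 19 → j++
[i=1,j=4] A[i]=31>B[j]=23 take 23 → j++
[i=1,j=5] A[i]=31>B[j]=25 take 25 → j++

j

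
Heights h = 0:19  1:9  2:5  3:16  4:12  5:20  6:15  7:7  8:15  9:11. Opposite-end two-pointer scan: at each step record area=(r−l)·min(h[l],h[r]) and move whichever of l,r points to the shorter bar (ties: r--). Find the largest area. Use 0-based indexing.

max area = 120

l=0 r=9: min(19,11)*9=99 best=99 *, r--
l=0 r=8: min(19,15)*8=120 best=120 *, r--
l=0 r=7: min(19,7)*7=49 best=120, r--
l=0 r=6: min(19,15)*6=90 best=120, r--
l=0 r=5: min(19,20)*5=95 best=120, l++
l=1 r=5: min(9,20)*4=36 best=120, l++
l=2 r=5: min(5,20)*3=15 best=120, l++
l=3 r=5: min(16,20)*2=32 best=120, l++
l=4 r=5: min(12,20)*1=12 best=120, l++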